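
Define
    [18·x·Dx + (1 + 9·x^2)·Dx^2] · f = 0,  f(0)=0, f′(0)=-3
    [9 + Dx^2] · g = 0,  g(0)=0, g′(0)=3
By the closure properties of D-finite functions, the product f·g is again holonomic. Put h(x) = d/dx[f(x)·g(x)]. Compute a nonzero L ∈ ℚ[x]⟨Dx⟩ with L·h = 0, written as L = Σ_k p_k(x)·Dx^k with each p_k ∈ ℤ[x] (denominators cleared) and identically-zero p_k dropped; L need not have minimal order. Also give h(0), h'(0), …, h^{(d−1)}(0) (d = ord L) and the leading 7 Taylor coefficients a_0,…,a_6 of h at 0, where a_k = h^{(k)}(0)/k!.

f: a_k = 0, -3, 0, 9, 0, -243/5, 0, …
g: a_k = 0, 3, 0, -9/2, 0, 81/40, 0, …
Sym-product of L_f,L_g gives L₀ (≤ ord 4).
Differentiate: ansatz ord ≤ ord L₀ ⇒ L.
L = (8910 + 214326·x^2 + 3024621·x^4 + 5668704·x^6 + 6377292·x^8 + 9565938·x^10 + 43046721·x^12) + (5508·x + 207036·x^3 + 1837080·x^5 + 4723920·x^7 + 10628820·x^9 + 19131876·x^11)·Dx + (1080 + 27540·x^2 + 389286·x^4 + 971028·x^6 + 1889568·x^8 + 4251528·x^10 + 9565938·x^12)·Dx^2 + (612·x + 23004·x^3 + 204120·x^5 + 524880·x^7 + 1180980·x^9 + 2125764·x^11)·Dx^3 + (10 + 414·x^2 + 5913·x^4 + 37908·x^6 + 131220·x^8 + 354294·x^10 + 531441·x^12)·Dx^4  (order 4).
h: a_k = 0, -18, 0, 162, 0, -4617/4, 0, …
ICs: h(0) = 0, h′(0) = -18, h′′(0) = 0, h′′′(0) = 972.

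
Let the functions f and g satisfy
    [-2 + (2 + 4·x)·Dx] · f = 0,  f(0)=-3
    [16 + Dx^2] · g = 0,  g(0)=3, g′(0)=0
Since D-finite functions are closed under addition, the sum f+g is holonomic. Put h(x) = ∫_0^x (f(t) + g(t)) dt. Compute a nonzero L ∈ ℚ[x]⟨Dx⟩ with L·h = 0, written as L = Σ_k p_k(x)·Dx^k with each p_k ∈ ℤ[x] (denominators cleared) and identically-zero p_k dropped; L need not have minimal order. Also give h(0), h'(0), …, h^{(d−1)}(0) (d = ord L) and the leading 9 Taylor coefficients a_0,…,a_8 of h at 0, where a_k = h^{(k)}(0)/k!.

L = (-304 - 1024·x - 1024·x^2)·Dx + (240 + 1504·x + 3072·x^2 + 2048·x^3)·Dx^2 + (-19 - 64·x - 64·x^2)·Dx^3 + (15 + 94·x + 192·x^2 + 128·x^3)·Dx^4  (order 4).
h: a_k = 0, 0, -3/2, -15/2, -3/8, 271/40, -7/16, -3151/1680, -99/128, …
ICs: h(0) = 0, h′(0) = 0, h′′(0) = -3, h′′′(0) = -45.

f: a_k = -3, -3, 3/2, -3/2, 15/8, -21/8, 63/16, -99/16, 1287/128, …
g: a_k = 3, 0, -24, 0, 32, 0, -256/15, 0, 512/105, …
Weyl lclm of L_f,L_g ⇒ L₀ (ord ≤ 3).
∫: right-multiply L₀ by Dx.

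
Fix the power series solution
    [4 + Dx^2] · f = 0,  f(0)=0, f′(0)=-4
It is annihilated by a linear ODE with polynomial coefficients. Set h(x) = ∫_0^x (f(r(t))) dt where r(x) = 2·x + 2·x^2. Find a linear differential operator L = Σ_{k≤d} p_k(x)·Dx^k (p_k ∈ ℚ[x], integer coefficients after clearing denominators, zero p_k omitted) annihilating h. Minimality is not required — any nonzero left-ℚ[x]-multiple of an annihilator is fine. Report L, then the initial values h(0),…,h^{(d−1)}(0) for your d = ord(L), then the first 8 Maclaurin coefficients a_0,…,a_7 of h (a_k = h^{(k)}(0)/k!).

L = (16 + 96·x + 192·x^2 + 128·x^3)·Dx - 2·Dx^2 + (1 + 2·x)·Dx^3  (order 3).
h: a_k = 0, 0, -4, -8/3, 16/3, 64/5, 352/45, -64/7, …
ICs: h(0) = 0, h′(0) = 0, h′′(0) = -8.

f: a_k = 0, -4, 0, 8/3, 0, -8/15, 0, 16/315, …
Change of var in L_f (x↦r) gives L₀.
h=∫h₀ ⇒ L = L₀·Dx.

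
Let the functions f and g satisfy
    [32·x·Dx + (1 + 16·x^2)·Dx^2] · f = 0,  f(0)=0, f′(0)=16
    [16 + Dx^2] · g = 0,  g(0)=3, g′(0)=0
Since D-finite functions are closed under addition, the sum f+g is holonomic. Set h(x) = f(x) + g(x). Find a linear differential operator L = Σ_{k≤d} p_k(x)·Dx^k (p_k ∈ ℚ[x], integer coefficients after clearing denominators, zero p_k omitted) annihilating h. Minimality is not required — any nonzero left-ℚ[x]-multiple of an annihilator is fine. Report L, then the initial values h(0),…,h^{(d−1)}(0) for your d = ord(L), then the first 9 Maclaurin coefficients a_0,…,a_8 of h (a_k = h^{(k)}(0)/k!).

L = (-5632·x + 114688·x^3 + 131072·x^5)·Dx + (-16 + 1792·x^2 + 36864·x^4 + 65536·x^6)·Dx^2 + (-352·x + 7168·x^3 + 8192·x^5)·Dx^3 + (-1 + 112·x^2 + 2304·x^4 + 4096·x^6)·Dx^4  (order 4).
h: a_k = 3, 16, -24, -256/3, 32, 4096/5, -256/15, -65536/7, 512/105, …
ICs: h(0) = 3, h′(0) = 16, h′′(0) = -48, h′′′(0) = -512.

f: a_k = 0, 16, 0, -256/3, 0, 4096/5, 0, -65536/7, 0, …
g: a_k = 3, 0, -24, 0, 32, 0, -256/15, 0, 512/105, …
h₀=f+g: left-lcm gives L₀, ord ≤ 4.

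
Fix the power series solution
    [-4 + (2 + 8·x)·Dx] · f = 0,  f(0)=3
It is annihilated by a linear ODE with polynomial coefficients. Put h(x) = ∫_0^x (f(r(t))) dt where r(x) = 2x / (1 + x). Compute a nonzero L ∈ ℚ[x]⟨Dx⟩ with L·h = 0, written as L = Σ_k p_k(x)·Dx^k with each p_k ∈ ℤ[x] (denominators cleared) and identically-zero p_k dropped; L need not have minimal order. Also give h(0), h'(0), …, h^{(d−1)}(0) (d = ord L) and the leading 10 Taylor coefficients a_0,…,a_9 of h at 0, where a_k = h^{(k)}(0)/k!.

L = -4·Dx + (1 + 10·x + 9·x^2)·Dx^2  (order 2).
h: a_k = 0, 3, 6, -12, 39, -852/5, 882, -35460/7, 62415/2, -202260, …
ICs: h(0) = 0, h′(0) = 3.

f: a_k = 3, 6, -6, 12, -30, 84, -252, 792, -2574, 8580, …
L₀ from L_f via x↦r, Dx↦r'^{-1}Dx.
h=∫h₀ ⇒ L = L₀·Dx.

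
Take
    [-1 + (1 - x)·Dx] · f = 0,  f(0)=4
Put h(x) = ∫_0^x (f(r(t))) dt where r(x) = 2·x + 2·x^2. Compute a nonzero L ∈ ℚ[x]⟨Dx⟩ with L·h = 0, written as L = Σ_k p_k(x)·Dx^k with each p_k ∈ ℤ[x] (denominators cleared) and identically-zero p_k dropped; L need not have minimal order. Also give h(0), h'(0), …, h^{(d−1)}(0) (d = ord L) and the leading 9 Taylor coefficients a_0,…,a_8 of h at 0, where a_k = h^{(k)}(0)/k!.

f: a_k = 4, 4, 4, 4, 4, 4, 4, 4, 4, …
L₀ from L_f via x↦r, Dx↦r'^{-1}Dx.
∫: right-multiply L₀ by Dx.
L = (2 + 4·x)·Dx + (-1 + 2·x + 2·x^2)·Dx^2  (order 2).
h: a_k = 0, 4, 4, 8, 16, 176/5, 80, 1312/7, 448, …
ICs: h(0) = 0, h′(0) = 4.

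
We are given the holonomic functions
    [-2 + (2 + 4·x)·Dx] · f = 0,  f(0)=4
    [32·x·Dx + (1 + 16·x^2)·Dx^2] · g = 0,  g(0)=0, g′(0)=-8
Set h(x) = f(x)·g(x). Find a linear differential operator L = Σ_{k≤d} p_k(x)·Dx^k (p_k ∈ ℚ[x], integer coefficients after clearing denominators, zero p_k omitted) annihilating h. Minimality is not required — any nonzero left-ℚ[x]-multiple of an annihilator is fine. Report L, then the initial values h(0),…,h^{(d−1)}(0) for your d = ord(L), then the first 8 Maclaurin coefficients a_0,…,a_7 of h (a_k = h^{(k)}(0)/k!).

L = (3 - 32·x - 16·x^2) + (-2 + 28·x + 96·x^2 + 64·x^3)·Dx + (1 + 4·x + 20·x^2 + 64·x^3 + 64·x^4)·Dx^2  (order 2).
h: a_k = 0, -32, -32, 560/3, 464/3, -25556/15, -23716/15, 2045306/105, …
ICs: h(0) = 0, h′(0) = -32.

f: a_k = 4, 4, -2, 2, -5/2, 7/2, -21/4, 33/4, …
g: a_k = 0, -8, 0, 128/3, 0, -2048/5, 0, 32768/7, …
Sym-product of L_f,L_g gives L₀ (≤ ord 2).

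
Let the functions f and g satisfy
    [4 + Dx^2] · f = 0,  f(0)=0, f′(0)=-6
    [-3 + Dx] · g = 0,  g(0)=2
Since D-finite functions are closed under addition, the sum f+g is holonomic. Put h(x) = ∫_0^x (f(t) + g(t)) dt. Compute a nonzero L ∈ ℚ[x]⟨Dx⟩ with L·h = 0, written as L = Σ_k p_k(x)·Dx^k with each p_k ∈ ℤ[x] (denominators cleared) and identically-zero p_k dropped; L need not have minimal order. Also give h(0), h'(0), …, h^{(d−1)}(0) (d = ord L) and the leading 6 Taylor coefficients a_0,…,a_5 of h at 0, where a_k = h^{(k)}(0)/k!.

f: a_k = 0, -6, 0, 4, 0, -4/5, …
g: a_k = 2, 6, 9, 9, 27/4, 81/20, …
Sum ⇒ L₀ = lclm(L_f,L_g) in ℚ(x)⟨Dx⟩.
h=∫₀ˣh₀: take L = L₀·Dx.
L = -12·Dx + 4·Dx^2 - 3·Dx^3 + Dx^4  (order 4).
h: a_k = 0, 2, 0, 3, 13/4, 27/20, …
ICs: h(0) = 0, h′(0) = 2, h′′(0) = 0, h′′′(0) = 18.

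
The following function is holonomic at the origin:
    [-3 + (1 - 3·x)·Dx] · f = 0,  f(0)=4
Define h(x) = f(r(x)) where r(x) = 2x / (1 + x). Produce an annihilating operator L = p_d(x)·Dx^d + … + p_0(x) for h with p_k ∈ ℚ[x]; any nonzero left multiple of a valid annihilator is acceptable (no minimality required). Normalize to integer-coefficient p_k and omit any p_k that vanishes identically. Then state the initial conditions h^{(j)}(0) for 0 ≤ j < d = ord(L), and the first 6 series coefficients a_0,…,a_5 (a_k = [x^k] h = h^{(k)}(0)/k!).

f: a_k = 4, 12, 36, 108, 324, 972, …
Substitute x→r, Dx→(1/r')Dx; clear ⇒ L₀.
L = 6 + (-1 + 4·x + 5·x^2)·Dx  (order 1).
h: a_k = 4, 24, 120, 600, 3000, 15000, …
ICs: h(0) = 4.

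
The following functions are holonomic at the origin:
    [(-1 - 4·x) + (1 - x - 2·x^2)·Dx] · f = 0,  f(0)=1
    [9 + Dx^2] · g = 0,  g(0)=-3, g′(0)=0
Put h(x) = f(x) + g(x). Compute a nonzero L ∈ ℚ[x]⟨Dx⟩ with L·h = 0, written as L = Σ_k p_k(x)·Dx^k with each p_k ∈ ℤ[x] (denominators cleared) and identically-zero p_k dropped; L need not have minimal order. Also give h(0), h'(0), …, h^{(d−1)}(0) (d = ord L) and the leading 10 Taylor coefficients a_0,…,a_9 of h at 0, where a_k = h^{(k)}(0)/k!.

L = (117 + 486·x + 135·x^2 + 360·x^3 + 540·x^4 + 432·x^5) + (-45 + 63·x + 81·x^2 - 153·x^3 - 18·x^4 + 324·x^5 + 216·x^6)·Dx + (13 + 54·x + 15·x^2 + 40·x^3 + 60·x^4 + 48·x^5)·Dx^2 + (-5 + 7·x + 9·x^2 - 17·x^3 - 2·x^4 + 36·x^5 + 24·x^6)·Dx^3  (order 3).
h: a_k = -2, 1, 33/2, 5, 7/8, 21, 3683/80, 85, 763893/4480, 341, …
ICs: h(0) = -2, h′(0) = 1, h′′(0) = 33.

f: a_k = 1, 1, 3, 5, 11, 21, 43, 85, 171, 341, …
g: a_k = -3, 0, 27/2, 0, -81/8, 0, 243/80, 0, -2187/4480, 0, …
h₀=f+g: left-lcm gives L₀, ord ≤ 3.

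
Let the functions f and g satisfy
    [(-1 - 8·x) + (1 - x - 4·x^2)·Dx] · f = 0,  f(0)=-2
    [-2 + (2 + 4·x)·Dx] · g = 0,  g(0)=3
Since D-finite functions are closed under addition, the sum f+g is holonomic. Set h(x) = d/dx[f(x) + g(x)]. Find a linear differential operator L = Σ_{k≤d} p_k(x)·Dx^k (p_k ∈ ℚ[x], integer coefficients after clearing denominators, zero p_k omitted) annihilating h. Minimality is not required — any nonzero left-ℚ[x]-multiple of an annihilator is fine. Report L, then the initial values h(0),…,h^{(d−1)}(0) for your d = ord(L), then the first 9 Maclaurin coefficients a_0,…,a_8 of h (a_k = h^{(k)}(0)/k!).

f: a_k = -2, -2, -10, -18, -58, -130, -362, -882, -2330, …
g: a_k = 3, 3, -3/2, 3/2, -15/8, 21/8, -63/16, 99/16, -1287/128, …
L₀ := lclm(L_f,L_g); ord L₀ ≤ 1+1.
h=h₀': d/dx-closure on L₀ ⇒ L.
L = (-84 - 630·x - 1632·x^2 - 2112·x^3 - 1920·x^4) + (-51 - 678·x - 2781·x^2 - 5904·x^3 - 8208·x^4 - 5760·x^5)·Dx + (11 + 62·x + 117·x^2 - 102·x^3 - 1040·x^4 - 2016·x^5 - 1280·x^6)·Dx^2  (order 2).
h: a_k = 1, -23, -99/2, -479/2, -5095/8, -17565/8, -98091/16, -299527/16, -6729111/128, …
ICs: h(0) = 1, h′(0) = -23.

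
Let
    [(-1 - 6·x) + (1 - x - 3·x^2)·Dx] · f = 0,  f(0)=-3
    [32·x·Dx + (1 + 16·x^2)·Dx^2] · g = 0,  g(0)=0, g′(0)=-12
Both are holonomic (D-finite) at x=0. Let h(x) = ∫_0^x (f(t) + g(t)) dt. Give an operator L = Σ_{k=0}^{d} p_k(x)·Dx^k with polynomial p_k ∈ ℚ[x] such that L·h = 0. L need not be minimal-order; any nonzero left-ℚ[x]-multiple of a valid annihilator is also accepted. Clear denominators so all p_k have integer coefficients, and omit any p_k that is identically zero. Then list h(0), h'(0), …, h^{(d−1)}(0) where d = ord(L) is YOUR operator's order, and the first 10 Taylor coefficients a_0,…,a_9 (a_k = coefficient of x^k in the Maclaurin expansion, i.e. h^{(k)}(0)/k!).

L = (-128 + 512·x + 10560·x^2 + 25344·x^3 + 95904·x^4 + 41472·x^6)·Dx^2 + (37 + 208·x - 206·x^2 + 1476·x^3 + 24336·x^4 + 66528·x^5 + 6912·x^6 + 41472·x^7)·Dx^3 + (-4 - 21·x - 198·x^2 - 90·x^3 - 1775·x^4 + 4080·x^5 + 6336·x^6 + 2304·x^7 + 6912·x^8)·Dx^4  (order 4).
h: a_k = 0, -3, -15/2, -4, 43/4, -57/5, -612/5, -291/7, 44595/56, -508/3, …
ICs: h(0) = 0, h′(0) = -3, h′′(0) = -15, h′′′(0) = -24.

f: a_k = -3, -3, -12, -21, -57, -120, -291, -651, -1524, -3477, …
g: a_k = 0, -12, 0, 64, 0, -3072/5, 0, 49152/7, 0, -262144/3, …
h₀=f+g: left-lcm gives L₀, ord ≤ 3.
h=∫h₀ ⇒ L = L₀·Dx.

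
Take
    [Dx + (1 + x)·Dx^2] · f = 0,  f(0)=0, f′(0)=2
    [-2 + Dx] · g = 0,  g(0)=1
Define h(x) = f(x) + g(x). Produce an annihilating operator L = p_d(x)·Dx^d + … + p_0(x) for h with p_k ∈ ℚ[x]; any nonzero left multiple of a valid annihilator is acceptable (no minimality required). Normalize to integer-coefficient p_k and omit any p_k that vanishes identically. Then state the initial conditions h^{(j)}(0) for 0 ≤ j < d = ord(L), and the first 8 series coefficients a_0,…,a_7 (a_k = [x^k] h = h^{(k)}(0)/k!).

L = (-8 - 4·x)·Dx + (-2 - 8·x - 4·x^2)·Dx^2 + (3 + 5·x + 2·x^2)·Dx^3  (order 3).
h: a_k = 1, 4, 1, 2, 1/6, 2/3, -11/45, 14/45, …
ICs: h(0) = 1, h′(0) = 4, h′′(0) = 2.

f: a_k = 0, 2, -1, 2/3, -1/2, 2/5, -1/3, 2/7, …
g: a_k = 1, 2, 2, 4/3, 2/3, 4/15, 4/45, 8/315, …
Weyl lclm of L_f,L_g ⇒ L₀ (ord ≤ 3).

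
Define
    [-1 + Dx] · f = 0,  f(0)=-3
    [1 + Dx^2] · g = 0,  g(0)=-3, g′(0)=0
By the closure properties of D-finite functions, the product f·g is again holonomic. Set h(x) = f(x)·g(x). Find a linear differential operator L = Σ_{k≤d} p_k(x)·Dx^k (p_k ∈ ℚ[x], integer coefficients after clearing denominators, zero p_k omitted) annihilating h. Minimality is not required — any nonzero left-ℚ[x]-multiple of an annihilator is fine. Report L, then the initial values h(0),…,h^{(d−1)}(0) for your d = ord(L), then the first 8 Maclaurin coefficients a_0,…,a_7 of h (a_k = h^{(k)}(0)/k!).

f: a_k = -3, -3, -3/2, -1/2, -1/8, -1/40, -1/240, -1/1680, …
g: a_k = -3, 0, 3/2, 0, -1/8, 0, 1/240, 0, …
L₀ := L_f ⊗_s L_g (sym. prod.), ord ≤ 2.
L = 2 - 2·Dx + Dx^2  (order 2).
h: a_k = 9, 9, 0, -3, -3/2, -3/10, 0, 1/70, …
ICs: h(0) = 9, h′(0) = 9.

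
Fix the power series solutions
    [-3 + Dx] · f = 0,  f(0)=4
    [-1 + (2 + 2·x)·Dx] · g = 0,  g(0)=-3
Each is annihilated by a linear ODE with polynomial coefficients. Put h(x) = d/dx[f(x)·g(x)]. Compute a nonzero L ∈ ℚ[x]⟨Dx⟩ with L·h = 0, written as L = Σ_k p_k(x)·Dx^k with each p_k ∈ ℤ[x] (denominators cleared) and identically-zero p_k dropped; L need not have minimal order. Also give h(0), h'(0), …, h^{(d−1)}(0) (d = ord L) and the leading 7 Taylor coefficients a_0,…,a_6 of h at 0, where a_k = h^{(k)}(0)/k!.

f: a_k = 4, 12, 18, 18, 27/2, 81/10, 81/20, …
g: a_k = -3, -3/2, 3/8, -3/16, 15/128, -21/256, 63/1024, …
Sym-product of L_f,L_g gives L₀ (≤ ord 1).
h=h₀': d/dx-closure on L₀ ⇒ L.
L = (47 + 84·x + 36·x^2) + (-14 - 26·x - 12·x^2)·Dx  (order 1).
h: a_k = -42, -141, -927/4, -2001/8, -12831/64, -81567/640, -171999/2560, …
ICs: h(0) = -42.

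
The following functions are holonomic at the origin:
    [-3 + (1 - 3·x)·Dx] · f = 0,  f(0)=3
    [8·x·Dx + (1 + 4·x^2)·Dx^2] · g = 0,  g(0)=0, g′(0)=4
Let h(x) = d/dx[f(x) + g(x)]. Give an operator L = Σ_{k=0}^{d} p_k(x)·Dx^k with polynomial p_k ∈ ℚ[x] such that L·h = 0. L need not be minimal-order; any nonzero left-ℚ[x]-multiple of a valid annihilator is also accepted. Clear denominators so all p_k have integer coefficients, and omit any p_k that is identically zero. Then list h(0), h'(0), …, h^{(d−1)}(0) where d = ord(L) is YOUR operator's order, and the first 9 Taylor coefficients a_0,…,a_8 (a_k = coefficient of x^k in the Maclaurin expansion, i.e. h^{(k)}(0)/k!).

f: a_k = 3, 9, 27, 81, 243, 729, 2187, 6561, 19683, …
g: a_k = 0, 4, 0, -16/3, 0, 64/5, 0, -256/7, 0, …
h₀=f+g: left-lcm gives L₀, ord ≤ 3.
h₀' ⇒ L via d/dx closure of L₀.
L = (-24 + 288·x + 288·x^2) + (31 - 24·x + 204·x^2 + 288·x^3)·Dx + (-3 + 5·x + 20·x^3 + 48·x^4)·Dx^2  (order 2).
h: a_k = 13, 54, 227, 972, 3709, 13122, 45671, 157464, 532465, …
ICs: h(0) = 13, h′(0) = 54.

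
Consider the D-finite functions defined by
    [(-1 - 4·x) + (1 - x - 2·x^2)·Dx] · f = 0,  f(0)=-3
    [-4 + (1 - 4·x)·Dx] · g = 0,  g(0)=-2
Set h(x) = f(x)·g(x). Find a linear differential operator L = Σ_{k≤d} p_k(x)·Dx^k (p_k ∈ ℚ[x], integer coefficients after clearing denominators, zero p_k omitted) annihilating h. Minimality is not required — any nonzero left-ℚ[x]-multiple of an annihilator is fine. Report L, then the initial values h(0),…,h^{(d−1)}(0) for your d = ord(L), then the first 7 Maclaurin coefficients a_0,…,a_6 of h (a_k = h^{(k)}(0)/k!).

f: a_k = -3, -3, -9, -15, -33, -63, -129, …
g: a_k = -2, -8, -32, -128, -512, -2048, -8192, …
h₀=f·g: eliminate ⇒ L₀, order ≤ 1·1.
L = (-5 + 4·x + 24·x^2) + (1 - 5·x + 2·x^2 + 8·x^3)·Dx  (order 1).
h: a_k = 6, 30, 138, 582, 2394, 9702, 39066, …
ICs: h(0) = 6.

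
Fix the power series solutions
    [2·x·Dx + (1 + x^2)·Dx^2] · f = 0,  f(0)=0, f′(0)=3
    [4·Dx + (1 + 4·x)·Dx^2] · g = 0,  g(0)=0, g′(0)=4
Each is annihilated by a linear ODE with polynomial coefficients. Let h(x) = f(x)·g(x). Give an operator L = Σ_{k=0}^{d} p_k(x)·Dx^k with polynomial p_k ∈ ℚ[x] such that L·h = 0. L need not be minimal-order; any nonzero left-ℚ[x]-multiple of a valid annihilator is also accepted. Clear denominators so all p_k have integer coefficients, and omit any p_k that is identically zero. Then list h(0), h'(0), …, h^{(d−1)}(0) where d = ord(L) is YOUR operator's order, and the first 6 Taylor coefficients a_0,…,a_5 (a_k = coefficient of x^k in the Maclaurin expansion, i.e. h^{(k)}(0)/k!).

L = (144 + 896·x + 560·x^2 + 2304·x^3 + 1920·x^4 + 3328·x^5 + 256·x^7)·Dx + (132 + 304·x + 2252·x^2 + 4144·x^3 + 8896·x^4 + 5952·x^5 + 8960·x^6 + 192·x^7 + 896·x^8)·Dx^2 + (72 + 376·x + 912·x^2 + 2808·x^3 + 3720·x^4 + 6288·x^5 + 3072·x^6 + 4368·x^7 + 192·x^8 + 512·x^9)·Dx^3 + (5 + 48·x + 178·x^2 + 416·x^3 + 729·x^4 + 720·x^5 + 1008·x^6 + 384·x^7 + 516·x^8 + 32·x^9 + 64·x^10)·Dx^4  (order 4).
h: a_k = 0, 0, 12, -24, 60, -184, …
ICs: h(0) = 0, h′(0) = 0, h′′(0) = 24, h′′′(0) = -144.

f: a_k = 0, 3, 0, -1, 0, 3/5, …
g: a_k = 0, 4, -8, 64/3, -64, 1024/5, …
L₀ := L_f ⊗_s L_g (sym. prod.), ord ≤ 4.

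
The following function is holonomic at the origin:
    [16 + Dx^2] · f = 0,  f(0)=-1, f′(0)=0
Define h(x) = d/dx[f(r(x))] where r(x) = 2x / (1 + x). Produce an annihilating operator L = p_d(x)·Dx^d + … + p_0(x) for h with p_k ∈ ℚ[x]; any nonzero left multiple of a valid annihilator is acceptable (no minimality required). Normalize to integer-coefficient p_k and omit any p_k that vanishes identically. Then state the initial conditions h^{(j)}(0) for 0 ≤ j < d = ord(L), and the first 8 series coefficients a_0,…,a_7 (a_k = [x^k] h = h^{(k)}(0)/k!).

f: a_k = -1, 0, 8, 0, -32/3, 0, 256/45, 0, …
h₀=f(r): pull back L_f along r ⇒ L₀.
h=h₀': d/dx-closure on L₀ ⇒ L.
L = (70 + 12·x + 6·x^2) + (6 + 18·x + 18·x^2 + 6·x^3)·Dx + (1 + 4·x + 6·x^2 + 4·x^3 + x^4)·Dx^2  (order 2).
h: a_k = 0, 64, -192, -896/3, 8320/3, -106432/15, 36288/5, 3730688/315, …
ICs: h(0) = 0, h′(0) = 64.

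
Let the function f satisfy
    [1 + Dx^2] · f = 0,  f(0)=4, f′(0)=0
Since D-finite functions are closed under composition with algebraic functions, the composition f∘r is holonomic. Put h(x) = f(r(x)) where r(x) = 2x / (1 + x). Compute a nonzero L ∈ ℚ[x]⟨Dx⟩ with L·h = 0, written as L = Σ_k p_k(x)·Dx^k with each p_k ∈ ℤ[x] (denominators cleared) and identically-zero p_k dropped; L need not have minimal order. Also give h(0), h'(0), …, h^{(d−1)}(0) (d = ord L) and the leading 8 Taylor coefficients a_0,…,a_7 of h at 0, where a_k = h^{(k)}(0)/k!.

L = 4 + (2 + 6·x + 6·x^2 + 2·x^3)·Dx + (1 + 4·x + 6·x^2 + 4·x^3 + x^4)·Dx^2  (order 2).
h: a_k = 4, 0, -8, 16, -64/3, 64/3, -616/45, -16/5, …
ICs: h(0) = 4, h′(0) = 0.

f: a_k = 4, 0, -2, 0, 1/6, 0, -1/180, 0, …
L₀ from L_f via x↦r, Dx↦r'^{-1}Dx.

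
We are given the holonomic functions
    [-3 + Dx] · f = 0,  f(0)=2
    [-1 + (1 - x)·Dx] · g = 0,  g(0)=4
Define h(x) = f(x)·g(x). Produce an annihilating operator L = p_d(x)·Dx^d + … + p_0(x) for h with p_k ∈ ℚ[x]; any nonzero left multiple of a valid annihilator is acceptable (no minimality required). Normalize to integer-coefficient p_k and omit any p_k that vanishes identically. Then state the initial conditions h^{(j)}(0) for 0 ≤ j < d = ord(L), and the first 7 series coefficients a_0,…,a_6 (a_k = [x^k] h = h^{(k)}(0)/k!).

L = (4 - 3·x) + (-1 + x)·Dx  (order 1).
h: a_k = 8, 32, 68, 104, 131, 736/5, 1553/10, …
ICs: h(0) = 8.

f: a_k = 2, 6, 9, 9, 27/4, 81/20, 81/40, …
g: a_k = 4, 4, 4, 4, 4, 4, 4, …
Product ⇒ symmetric product L₀, ord ≤ 1.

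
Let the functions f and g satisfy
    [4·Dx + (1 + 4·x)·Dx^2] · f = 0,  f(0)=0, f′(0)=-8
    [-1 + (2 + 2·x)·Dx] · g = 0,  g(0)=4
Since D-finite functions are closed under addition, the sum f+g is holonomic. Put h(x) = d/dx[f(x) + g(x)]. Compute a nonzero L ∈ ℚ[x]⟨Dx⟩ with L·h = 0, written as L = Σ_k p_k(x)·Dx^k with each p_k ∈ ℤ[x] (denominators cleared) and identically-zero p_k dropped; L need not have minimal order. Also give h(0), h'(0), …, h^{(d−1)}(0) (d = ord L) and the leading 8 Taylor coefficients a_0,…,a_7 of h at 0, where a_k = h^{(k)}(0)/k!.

f: a_k = 0, -8, 16, -128/3, 128, -2048/5, 4096/3, -32768/7, …
g: a_k = 4, 2, -1/2, 1/4, -5/32, 7/64, -21/256, 33/512, …
f+g: L₀ = lclm(L_f,L_g), ord ≤ 2+1.
h₀' ⇒ L via d/dx closure of L₀.
L = (52 + 16·x) + (125 + 232·x + 80·x^2)·Dx + (14 + 78·x + 96·x^2 + 32·x^3)·Dx^2  (order 2).
h: a_k = -6, 31, -509/4, 4091/8, -131037/64, 1048513/128, -16776985/512, 134217299/1024, …
ICs: h(0) = -6, h′(0) = 31.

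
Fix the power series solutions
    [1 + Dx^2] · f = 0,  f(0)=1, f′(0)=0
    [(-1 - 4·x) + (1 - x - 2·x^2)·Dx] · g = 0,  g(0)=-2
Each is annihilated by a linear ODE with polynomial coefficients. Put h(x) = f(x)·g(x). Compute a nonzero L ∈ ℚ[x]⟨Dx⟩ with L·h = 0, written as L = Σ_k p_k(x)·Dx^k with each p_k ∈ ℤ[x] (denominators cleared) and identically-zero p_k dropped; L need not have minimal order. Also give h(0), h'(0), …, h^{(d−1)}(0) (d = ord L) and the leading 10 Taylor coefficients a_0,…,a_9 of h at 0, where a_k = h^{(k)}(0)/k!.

L = (3 + x + 2·x^2) + (2 + 8·x)·Dx + (-1 + x + 2·x^2)·Dx^2  (order 2).
h: a_k = -2, -2, -5, -9, -229/12, -445/12, -27089/360, -53789/360, -6046153/20160, -1341169/2240, …
ICs: h(0) = -2, h′(0) = -2.

f: a_k = 1, 0, -1/2, 0, 1/24, 0, -1/720, 0, 1/40320, 0, …
g: a_k = -2, -2, -6, -10, -22, -42, -86, -170, -342, -682, …
Product ⇒ symmetric product L₀, ord ≤ 2.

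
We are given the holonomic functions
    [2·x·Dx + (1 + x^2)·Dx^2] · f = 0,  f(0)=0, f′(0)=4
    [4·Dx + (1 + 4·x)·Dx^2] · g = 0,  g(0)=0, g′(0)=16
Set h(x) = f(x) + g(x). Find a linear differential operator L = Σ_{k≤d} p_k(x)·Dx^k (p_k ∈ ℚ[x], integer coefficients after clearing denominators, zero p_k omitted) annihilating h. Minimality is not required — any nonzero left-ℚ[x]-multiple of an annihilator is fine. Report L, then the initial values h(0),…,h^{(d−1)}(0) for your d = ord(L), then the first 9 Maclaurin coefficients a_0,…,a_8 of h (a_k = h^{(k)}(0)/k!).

f: a_k = 0, 4, 0, -4/3, 0, 4/5, 0, -4/7, 0, …
g: a_k = 0, 16, -32, 256/3, -256, 4096/5, -8192/3, 65536/7, -32768, …
Weyl lclm of L_f,L_g ⇒ L₀ (ord ≤ 4).
L = (-4 - 48·x + 12·x^2 + 16·x^3)·Dx + (-17 - 8·x - 45·x^2 + 24·x^3 + 32·x^4)·Dx^2 + (-2 - 7·x + 4·x^2 + x^3 + 6·x^4 + 8·x^5)·Dx^3  (order 3).
h: a_k = 0, 20, -32, 84, -256, 820, -8192/3, 65532/7, -32768, …
ICs: h(0) = 0, h′(0) = 20, h′′(0) = -64.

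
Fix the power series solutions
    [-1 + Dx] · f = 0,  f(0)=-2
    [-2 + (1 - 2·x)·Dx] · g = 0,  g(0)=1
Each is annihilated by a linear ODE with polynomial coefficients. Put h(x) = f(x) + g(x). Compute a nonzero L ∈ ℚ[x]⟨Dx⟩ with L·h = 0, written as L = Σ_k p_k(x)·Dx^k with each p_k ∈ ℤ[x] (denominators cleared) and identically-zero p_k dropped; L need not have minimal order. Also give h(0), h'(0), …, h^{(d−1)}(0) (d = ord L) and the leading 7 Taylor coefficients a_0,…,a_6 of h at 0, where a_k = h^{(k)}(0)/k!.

L = (6 + 4·x) + (-7 - 4·x + 4·x^2)·Dx + (1 - 4·x^2)·Dx^2  (order 2).
h: a_k = -1, 0, 3, 23/3, 191/12, 1919/60, 23039/360, …
ICs: h(0) = -1, h′(0) = 0.

f: a_k = -2, -2, -1, -1/3, -1/12, -1/60, -1/360, …
g: a_k = 1, 2, 4, 8, 16, 32, 64, …
Sum ⇒ L₀ = lclm(L_f,L_g) in ℚ(x)⟨Dx⟩.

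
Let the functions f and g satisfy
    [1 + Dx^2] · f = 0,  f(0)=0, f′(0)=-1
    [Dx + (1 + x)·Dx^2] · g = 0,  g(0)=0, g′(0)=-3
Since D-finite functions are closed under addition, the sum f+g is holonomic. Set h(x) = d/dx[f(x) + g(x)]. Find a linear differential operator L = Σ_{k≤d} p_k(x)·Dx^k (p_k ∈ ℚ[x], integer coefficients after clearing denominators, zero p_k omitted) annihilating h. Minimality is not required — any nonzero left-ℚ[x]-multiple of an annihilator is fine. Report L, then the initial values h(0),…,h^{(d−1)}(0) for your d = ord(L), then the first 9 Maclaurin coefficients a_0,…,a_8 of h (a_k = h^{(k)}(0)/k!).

L = (7 + 2·x + x^2) + (3 + 5·x + 3·x^2 + x^3)·Dx + (7 + 2·x + x^2)·Dx^2 + (3 + 5·x + 3·x^2 + x^3)·Dx^3  (order 3).
h: a_k = -4, 3, -5/2, 3, -73/24, 3, -2159/720, 3, -120961/40320, …
ICs: h(0) = -4, h′(0) = 3, h′′(0) = -5.

f: a_k = 0, -1, 0, 1/6, 0, -1/120, 0, 1/5040, 0, …
g: a_k = 0, -3, 3/2, -1, 3/4, -3/5, 1/2, -3/7, 3/8, …
h₀=f+g: left-lcm gives L₀, ord ≤ 4.
h=h₀': d/dx-closure on L₀ ⇒ L.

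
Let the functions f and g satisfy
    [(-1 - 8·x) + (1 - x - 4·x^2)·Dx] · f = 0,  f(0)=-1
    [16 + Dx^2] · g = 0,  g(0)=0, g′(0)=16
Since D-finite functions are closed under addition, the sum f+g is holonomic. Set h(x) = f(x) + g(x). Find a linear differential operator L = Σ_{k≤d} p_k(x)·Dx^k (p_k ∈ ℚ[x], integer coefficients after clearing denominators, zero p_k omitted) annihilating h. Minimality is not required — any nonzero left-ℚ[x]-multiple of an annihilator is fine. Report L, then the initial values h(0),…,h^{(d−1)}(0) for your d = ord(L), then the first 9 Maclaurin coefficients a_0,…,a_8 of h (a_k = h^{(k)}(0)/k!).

L = (560 + 4608·x + 1664·x^2 + 6144·x^3 + 10240·x^4 + 16384·x^5) + (-208 + 272·x + 896·x^2 - 1408·x^3 - 1536·x^4 + 6144·x^5 + 8192·x^6)·Dx + (35 + 288·x + 104·x^2 + 384·x^3 + 640·x^4 + 1024·x^5)·Dx^2 + (-13 + 17·x + 56·x^2 - 88·x^3 - 96·x^4 + 384·x^5 + 512·x^6)·Dx^3  (order 3).
h: a_k = -1, 15, -5, -155/3, -29, -463/15, -181, -143011/315, -1165, …
ICs: h(0) = -1, h′(0) = 15, h′′(0) = -10.

f: a_k = -1, -1, -5, -9, -29, -65, -181, -441, -1165, …
g: a_k = 0, 16, 0, -128/3, 0, 512/15, 0, -4096/315, 0, …
f+g: L₀ = lclm(L_f,L_g), ord ≤ 1+2.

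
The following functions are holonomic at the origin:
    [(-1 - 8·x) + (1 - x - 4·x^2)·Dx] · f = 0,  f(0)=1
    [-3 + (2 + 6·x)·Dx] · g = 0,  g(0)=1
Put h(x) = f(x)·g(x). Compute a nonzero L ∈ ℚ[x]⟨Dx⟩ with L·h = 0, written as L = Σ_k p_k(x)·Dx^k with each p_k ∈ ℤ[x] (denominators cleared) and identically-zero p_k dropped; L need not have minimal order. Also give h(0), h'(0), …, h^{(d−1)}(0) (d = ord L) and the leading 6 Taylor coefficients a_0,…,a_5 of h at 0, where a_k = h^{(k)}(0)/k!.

L = (5 + 19·x + 36·x^2) + (-2 - 4·x + 14·x^2 + 24·x^3)·Dx  (order 1).
h: a_k = 1, 5/2, 43/8, 273/16, 4531/128, 28235/256, …
ICs: h(0) = 1.

f: a_k = 1, 1, 5, 9, 29, 65, …
g: a_k = 1, 3/2, -9/8, 27/16, -405/128, 1701/256, …
Product ⇒ symmetric product L₀, ord ≤ 1.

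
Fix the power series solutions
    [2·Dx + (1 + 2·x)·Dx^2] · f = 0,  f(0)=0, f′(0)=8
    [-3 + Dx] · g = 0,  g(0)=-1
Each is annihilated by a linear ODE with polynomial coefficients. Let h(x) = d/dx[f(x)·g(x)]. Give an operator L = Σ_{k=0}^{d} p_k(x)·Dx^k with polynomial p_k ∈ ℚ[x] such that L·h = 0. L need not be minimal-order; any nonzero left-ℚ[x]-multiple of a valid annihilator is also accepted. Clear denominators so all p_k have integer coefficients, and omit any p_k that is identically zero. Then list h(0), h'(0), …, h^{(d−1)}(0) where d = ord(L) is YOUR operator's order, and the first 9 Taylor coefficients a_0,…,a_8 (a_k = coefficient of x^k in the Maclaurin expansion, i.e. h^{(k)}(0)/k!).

f: a_k = 0, 8, -8, 32/3, -16, 128/5, -128/3, 512/7, -128, …
g: a_k = -1, -3, -9/2, -9/2, -27/8, -81/40, -81/80, -243/560, -729/4480, …
Sym-product of L_f,L_g gives L₀ (≤ ord 2).
Derive L from L₀ (diff closure).
L = (15 + 36·x + 108·x^2) + (-8 - 36·x - 72·x^2)·Dx + (1 + 8·x + 12·x^2)·Dx^2  (order 2).
h: a_k = -8, -32, -68, -64, -83, 4, -1137/10, 896/5, -218377/560, …
ICs: h(0) = -8, h′(0) = -32.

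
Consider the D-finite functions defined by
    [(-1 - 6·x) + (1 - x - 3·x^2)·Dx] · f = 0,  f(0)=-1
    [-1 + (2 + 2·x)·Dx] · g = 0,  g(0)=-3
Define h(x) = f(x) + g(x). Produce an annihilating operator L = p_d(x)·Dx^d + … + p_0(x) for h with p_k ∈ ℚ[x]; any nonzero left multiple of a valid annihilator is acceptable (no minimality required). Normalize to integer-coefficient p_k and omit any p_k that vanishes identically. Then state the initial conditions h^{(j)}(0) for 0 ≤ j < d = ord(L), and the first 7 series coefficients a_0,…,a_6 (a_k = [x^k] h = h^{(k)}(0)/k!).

L = (-17 - 57·x - 135·x^2 - 90·x^3) + (33 + 134·x + 387·x^2 + 510·x^3 + 225·x^4)·Dx + (-2 - 30·x - 22·x^2 + 126·x^3 + 210·x^4 + 90·x^5)·Dx^2  (order 2).
h: a_k = -4, -5/2, -29/8, -115/16, -2417/128, -10261/256, -99265/1024, …
ICs: h(0) = -4, h′(0) = -5/2.

f: a_k = -1, -1, -4, -7, -19, -40, -97, …
g: a_k = -3, -3/2, 3/8, -3/16, 15/128, -21/256, 63/1024, …
Sum ⇒ L₀ = lclm(L_f,L_g) in ℚ(x)⟨Dx⟩.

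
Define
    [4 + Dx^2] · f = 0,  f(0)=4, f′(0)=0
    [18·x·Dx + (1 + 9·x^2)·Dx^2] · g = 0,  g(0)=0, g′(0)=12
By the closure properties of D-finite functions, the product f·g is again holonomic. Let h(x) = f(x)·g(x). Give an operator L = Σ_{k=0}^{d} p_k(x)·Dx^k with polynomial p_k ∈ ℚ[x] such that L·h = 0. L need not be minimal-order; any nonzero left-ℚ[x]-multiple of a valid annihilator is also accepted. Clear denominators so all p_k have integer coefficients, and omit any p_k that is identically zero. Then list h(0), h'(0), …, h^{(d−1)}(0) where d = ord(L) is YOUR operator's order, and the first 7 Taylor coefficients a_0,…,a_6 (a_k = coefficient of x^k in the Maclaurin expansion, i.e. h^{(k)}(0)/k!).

L = (2080 + 50256·x^2 + 89424·x^4 + 186624·x^6 + 419904·x^8) + (3168·x + 38880·x^3 + 139968·x^5 + 419904·x^7)·Dx + (572 + 13788·x^2 + 33048·x^4 + 93312·x^6 + 209952·x^8)·Dx^2 + (792·x + 9720·x^3 + 34992·x^5 + 104976·x^7)·Dx^3 + (13 + 306·x^2 + 2673·x^4 + 11664·x^6 + 26244·x^8)·Dx^4  (order 4).
h: a_k = 0, 48, 0, -240, 0, 5488/5, 0, …
ICs: h(0) = 0, h′(0) = 48, h′′(0) = 0, h′′′(0) = -1440.

f: a_k = 4, 0, -8, 0, 8/3, 0, -16/45, …
g: a_k = 0, 12, 0, -36, 0, 972/5, 0, …
f·g: L₀ = L_f ⊗_s L_g, ord ≤ 2·2.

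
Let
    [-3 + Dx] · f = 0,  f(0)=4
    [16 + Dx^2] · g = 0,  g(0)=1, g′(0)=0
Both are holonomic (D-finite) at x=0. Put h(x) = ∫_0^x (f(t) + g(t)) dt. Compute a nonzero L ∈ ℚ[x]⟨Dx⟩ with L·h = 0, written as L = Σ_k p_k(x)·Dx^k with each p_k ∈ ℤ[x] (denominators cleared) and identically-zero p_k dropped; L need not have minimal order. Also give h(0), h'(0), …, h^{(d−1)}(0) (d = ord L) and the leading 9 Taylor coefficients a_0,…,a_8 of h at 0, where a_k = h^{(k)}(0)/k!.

f: a_k = 4, 12, 18, 18, 27/2, 81/10, 81/20, 243/140, 729/1120, …
g: a_k = 1, 0, -8, 0, 32/3, 0, -256/45, 0, 512/315, …
h₀=f+g: left-lcm gives L₀, ord ≤ 3.
Integrate: L := L₀·Dx.
L = -48·Dx + 16·Dx^2 - 3·Dx^3 + Dx^4  (order 4).
h: a_k = 0, 5, 6, 10/3, 9/2, 29/6, 27/20, -59/252, 243/1120, …
ICs: h(0) = 0, h′(0) = 5, h′′(0) = 12, h′′′(0) = 20.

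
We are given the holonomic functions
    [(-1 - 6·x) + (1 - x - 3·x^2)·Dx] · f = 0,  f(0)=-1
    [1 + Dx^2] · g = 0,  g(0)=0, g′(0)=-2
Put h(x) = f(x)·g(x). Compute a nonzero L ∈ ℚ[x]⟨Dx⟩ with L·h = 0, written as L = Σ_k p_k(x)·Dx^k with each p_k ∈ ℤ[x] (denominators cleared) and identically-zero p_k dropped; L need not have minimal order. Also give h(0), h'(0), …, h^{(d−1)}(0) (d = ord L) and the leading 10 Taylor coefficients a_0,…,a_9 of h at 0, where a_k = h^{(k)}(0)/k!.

f: a_k = -1, -1, -4, -7, -19, -40, -97, -217, -508, -1159, …
g: a_k = 0, -2, 0, 1/3, 0, -1/60, 0, 1/2520, 0, -1/181440, …
L₀ := L_f ⊗_s L_g (sym. prod.), ord ≤ 2.
L = (5 + x + 3·x^2) + (2 + 12·x)·Dx + (-1 + x + 3·x^2)·Dx^2  (order 2).
h: a_k = 0, 2, 2, 23/3, 41/3, 2201/60, 4661/60, 473087/2520, 1060373/2520, 25504807/25920, …
ICs: h(0) = 0, h′(0) = 2.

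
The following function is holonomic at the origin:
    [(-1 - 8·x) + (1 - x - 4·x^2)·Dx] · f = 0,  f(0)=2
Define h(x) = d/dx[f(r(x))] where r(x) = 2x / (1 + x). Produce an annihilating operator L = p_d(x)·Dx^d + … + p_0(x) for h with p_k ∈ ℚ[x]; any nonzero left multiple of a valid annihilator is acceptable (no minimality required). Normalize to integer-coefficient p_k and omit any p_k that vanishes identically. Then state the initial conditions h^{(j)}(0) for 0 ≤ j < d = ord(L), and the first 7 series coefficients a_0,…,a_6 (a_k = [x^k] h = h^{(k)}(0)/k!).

L = (18 + 102·x + 918·x^2 + 578·x^3) + (-1 - 18·x + 306·x^3 + 289·x^4)·Dx  (order 1).
h: a_k = 4, 72, 204, 2448, 5780, 62424, 137564, …
ICs: h(0) = 4.

f: a_k = 2, 2, 10, 18, 58, 130, 362, …
L₀ from L_f via x↦r, Dx↦r'^{-1}Dx.
Derive L from L₀ (diff closure).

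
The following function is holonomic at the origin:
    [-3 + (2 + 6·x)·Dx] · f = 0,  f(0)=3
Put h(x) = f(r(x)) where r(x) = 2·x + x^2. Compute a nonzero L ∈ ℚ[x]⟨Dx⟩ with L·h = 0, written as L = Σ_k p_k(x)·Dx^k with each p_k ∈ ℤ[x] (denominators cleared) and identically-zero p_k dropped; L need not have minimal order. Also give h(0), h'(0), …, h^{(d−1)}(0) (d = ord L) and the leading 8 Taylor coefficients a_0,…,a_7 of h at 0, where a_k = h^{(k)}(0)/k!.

L = (-3 - 3·x) + (1 + 6·x + 3·x^2)·Dx  (order 1).
h: a_k = 3, 9, -9, 27, -189/2, 729/2, -2997/2, 12879/2, …
ICs: h(0) = 3.

f: a_k = 3, 9/2, -27/8, 81/16, -1215/128, 5103/256, -45927/1024, 216513/2048, …
h₀=f(r): pull back L_f along r ⇒ L₀.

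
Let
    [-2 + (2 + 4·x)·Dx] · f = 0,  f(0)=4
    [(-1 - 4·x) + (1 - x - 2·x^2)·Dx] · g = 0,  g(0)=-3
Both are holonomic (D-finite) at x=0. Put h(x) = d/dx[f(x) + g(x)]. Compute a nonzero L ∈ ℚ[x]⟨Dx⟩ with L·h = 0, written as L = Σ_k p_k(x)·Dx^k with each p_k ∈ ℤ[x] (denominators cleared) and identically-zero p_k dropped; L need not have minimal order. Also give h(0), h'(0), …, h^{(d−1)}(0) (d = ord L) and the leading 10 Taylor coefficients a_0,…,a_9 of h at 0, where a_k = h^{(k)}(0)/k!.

f: a_k = 4, 4, -2, 2, -5/2, 7/2, -21/4, 33/4, -429/32, 715/32, …
g: a_k = -3, -3, -9, -15, -33, -63, -129, -255, -513, -1023, …
f+g: L₀ = lclm(L_f,L_g), ord ≤ 1+1.
Derive L from L₀ (diff closure).
L = (-48 - 222·x - 432·x^2 - 336·x^3 - 240·x^4) + (-27 - 258·x - 873·x^2 - 1368·x^3 - 1284·x^4 - 720·x^5)·Dx + (7 + 34·x + 41·x^2 - 54·x^3 - 236·x^4 - 328·x^5 - 160·x^6)·Dx^2  (order 2).
h: a_k = 1, -22, -39, -142, -595/2, -1611/2, -6909/4, -16845/4, -288189/32, -667835/32, …
ICs: h(0) = 1, h′(0) = -22.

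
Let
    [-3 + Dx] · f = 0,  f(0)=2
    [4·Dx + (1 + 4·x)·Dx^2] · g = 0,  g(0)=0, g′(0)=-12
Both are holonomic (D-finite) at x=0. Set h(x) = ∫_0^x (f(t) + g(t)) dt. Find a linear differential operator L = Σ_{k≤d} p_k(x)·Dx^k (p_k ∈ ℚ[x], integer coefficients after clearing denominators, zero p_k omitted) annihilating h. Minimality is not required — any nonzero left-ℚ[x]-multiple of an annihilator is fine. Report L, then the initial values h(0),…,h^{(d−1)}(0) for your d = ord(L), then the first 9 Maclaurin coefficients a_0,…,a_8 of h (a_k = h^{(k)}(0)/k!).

f: a_k = 2, 6, 9, 9, 27/4, 81/20, 81/40, 243/280, 729/2240, …
g: a_k = 0, -12, 24, -64, 192, -3072/5, 2048, -49152/7, 24576, …
L₀ := lclm(L_f,L_g); ord L₀ ≤ 1+2.
h=∫₀ˣh₀: take L = L₀·Dx.
L = (-132 - 144·x)·Dx^2 + (23 - 72·x - 144·x^2)·Dx^3 + (7 + 40·x + 48·x^2)·Dx^4  (order 4).
h: a_k = 0, 2, -3, 11, -55/4, 159/4, -4069/40, 82001/280, -1965837/2240, …
ICs: h(0) = 0, h′(0) = 2, h′′(0) = -6, h′′′(0) = 66.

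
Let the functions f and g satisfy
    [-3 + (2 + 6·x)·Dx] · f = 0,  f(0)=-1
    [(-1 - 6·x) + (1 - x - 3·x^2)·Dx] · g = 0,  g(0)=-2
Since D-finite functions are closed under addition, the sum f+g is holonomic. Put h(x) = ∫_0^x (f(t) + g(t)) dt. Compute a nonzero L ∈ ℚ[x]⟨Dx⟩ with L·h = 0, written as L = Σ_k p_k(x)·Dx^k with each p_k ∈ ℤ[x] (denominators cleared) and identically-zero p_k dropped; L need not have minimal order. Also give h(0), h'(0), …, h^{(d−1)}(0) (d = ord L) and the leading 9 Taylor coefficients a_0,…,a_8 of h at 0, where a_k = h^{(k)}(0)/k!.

L = (57 + 297·x + 567·x^2 + 810·x^3)·Dx + (-41 - 246·x - 891·x^2 - 1998·x^3 - 2025·x^4)·Dx^2 + (-2 + 38·x + 186·x^2 - 54·x^3 - 918·x^4 - 810·x^5)·Dx^3  (order 3).
h: a_k = 0, -3, -7/4, -55/24, -251/64, -4459/640, -22181/1536, -183347/7168, -961003/16384, …
ICs: h(0) = 0, h′(0) = -3, h′′(0) = -7/2.

f: a_k = -1, -3/2, 9/8, -27/16, 405/128, -1701/256, 15309/1024, -72171/2048, 2814669/32768, …
g: a_k = -2, -2, -8, -14, -38, -80, -194, -434, -1016, …
L₀ := lclm(L_f,L_g); ord L₀ ≤ 1+1.
Integrate: L := L₀·Dx.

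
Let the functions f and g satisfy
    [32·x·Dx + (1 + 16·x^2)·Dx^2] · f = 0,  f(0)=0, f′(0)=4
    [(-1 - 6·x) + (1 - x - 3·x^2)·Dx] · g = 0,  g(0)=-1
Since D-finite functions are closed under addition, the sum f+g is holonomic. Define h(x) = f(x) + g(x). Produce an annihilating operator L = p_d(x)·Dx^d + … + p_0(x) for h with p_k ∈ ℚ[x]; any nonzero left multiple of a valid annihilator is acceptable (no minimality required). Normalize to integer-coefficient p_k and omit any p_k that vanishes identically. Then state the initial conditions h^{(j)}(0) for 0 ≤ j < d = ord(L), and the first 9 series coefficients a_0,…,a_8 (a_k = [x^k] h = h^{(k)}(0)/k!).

f: a_k = 0, 4, 0, -64/3, 0, 1024/5, 0, -16384/7, 0, …
g: a_k = -1, -1, -4, -7, -19, -40, -97, -217, -508, …
Sum ⇒ L₀ = lclm(L_f,L_g) in ℚ(x)⟨Dx⟩.
L = (128 - 512·x - 10560·x^2 - 25344·x^3 - 95904·x^4 - 41472·x^6)·Dx + (-37 - 208·x + 206·x^2 - 1476·x^3 - 24336·x^4 - 66528·x^5 - 6912·x^6 - 41472·x^7)·Dx^2 + (4 + 21·x + 198·x^2 + 90·x^3 + 1775·x^4 - 4080·x^5 - 6336·x^6 - 2304·x^7 - 6912·x^8)·Dx^3  (order 3).
h: a_k = -1, 3, -4, -85/3, -19, 824/5, -97, -17903/7, -508, …
ICs: h(0) = -1, h′(0) = 3, h′′(0) = -8.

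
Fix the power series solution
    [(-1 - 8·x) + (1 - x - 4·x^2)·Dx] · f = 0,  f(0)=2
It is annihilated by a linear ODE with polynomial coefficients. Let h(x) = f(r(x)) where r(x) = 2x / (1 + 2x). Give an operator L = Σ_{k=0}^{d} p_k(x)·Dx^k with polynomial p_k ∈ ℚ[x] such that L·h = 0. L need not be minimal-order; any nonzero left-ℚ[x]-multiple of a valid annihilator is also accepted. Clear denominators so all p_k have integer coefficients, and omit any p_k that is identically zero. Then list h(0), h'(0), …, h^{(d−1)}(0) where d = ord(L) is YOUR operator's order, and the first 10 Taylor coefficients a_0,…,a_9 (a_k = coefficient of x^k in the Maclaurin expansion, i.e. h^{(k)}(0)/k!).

f: a_k = 2, 2, 10, 18, 58, 130, 362, 882, 2330, 5858, …
L₀ from L_f via x↦r, Dx↦r'^{-1}Dx.
L = (2 + 36·x) + (-1 - 4·x + 12·x^2 + 32·x^3)·Dx  (order 1).
h: a_k = 2, 4, 32, 0, 512, -1024, 10240, -36864, 237568, -1064960, …
ICs: h(0) = 2.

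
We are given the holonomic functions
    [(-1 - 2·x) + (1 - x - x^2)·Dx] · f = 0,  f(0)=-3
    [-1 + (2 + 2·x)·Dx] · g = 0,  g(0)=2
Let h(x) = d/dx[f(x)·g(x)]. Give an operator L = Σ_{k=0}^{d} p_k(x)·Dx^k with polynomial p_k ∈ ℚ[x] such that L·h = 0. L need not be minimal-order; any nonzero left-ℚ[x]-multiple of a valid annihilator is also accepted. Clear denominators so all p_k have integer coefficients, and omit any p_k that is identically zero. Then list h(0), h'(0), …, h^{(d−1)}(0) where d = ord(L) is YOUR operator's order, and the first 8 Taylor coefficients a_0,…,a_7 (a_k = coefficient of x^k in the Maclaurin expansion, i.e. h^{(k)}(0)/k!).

L = (19 + 66·x + 81·x^2 + 50·x^3 + 15·x^4) + (-6 - 10·x + 6·x^2 + 26·x^3 + 22·x^4 + 6·x^5)·Dx  (order 1).
h: a_k = -9, -57/2, -567/8, -2409/16, -39315/128, -151983/256, -1150275/1024, -4249065/2048, …
ICs: h(0) = -9.

f: a_k = -3, -3, -6, -9, -15, -24, -39, -63, …
g: a_k = 2, 1, -1/4, 1/8, -5/64, 7/128, -21/512, 33/1024, …
Product ⇒ symmetric product L₀, ord ≤ 1.
h=h₀': d/dx-closure on L₀ ⇒ L.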